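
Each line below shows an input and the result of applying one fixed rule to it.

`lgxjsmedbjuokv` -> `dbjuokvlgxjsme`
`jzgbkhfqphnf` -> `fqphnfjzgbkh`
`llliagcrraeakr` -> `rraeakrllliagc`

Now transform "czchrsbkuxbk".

bkuxbkczchrs

The rule is to swap the front and back halves of the string.
Doing the same to "czchrsbkuxbk": "bkuxbkczchrs".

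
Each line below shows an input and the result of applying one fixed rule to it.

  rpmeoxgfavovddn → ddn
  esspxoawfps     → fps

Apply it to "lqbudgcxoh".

The pattern: keep only the last 3 characters.
So "lqbudgcxoh" becomes "xoh".

xoh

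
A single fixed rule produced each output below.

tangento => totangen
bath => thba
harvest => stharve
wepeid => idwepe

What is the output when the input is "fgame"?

The pattern: move the last 2 characters to the front (rotate right by 2).
On "fgame" that produces "mefga".

mefga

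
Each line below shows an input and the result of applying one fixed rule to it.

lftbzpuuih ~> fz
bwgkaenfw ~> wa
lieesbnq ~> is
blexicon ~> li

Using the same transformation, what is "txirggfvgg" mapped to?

xg

Looking at the pairs, the operation is to keep one character in every 3, starting at position 2 (positions 2nd, 5th, 8th, ...), then delete the last character.
On "txirggfvgg": the first step gives "xgv", and the second then gives "xg".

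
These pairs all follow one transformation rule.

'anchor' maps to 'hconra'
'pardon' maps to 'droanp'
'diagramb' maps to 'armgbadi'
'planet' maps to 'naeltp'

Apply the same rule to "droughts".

hgtusodr

The transformation: move the last 3 characters to the front (rotate right by 3), then take characters alternately from the front and the back (1st, last, 2nd, 2nd-last, ...).
Doing the same to "droughts": "hgtusodr".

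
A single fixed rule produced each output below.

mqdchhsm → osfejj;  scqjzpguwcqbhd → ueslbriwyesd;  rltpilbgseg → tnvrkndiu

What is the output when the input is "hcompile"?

Looking at the pairs, the operation is to shift every letter 2 places forward in the alphabet (wrapping around), then delete the last 2 characters.
"hcompile" → "jeqorkng" → "jeqork".

jeqork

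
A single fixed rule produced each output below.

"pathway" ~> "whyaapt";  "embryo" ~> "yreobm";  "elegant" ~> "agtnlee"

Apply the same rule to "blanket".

Rule — move the first 3 characters to the end (rotate left by 3), then swap each adjacent pair of characters (1↔2, 3↔4, ...).
Applying both steps to "blanket": "nketbla", then "kntelba".

kntelba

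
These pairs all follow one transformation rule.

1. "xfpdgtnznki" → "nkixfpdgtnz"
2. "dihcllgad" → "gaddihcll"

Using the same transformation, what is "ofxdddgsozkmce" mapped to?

The transformation: move the last 3 characters to the front (rotate right by 3).
"ofxdddgsozkmce" → "mceofxdddgsozk".

mceofxdddgsozk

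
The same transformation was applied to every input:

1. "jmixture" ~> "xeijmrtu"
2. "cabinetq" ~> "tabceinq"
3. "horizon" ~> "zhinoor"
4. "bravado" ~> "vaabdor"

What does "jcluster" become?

What's happening: sort the characters into alphabetical order, then move the last character to the front.
On "jcluster": the first step gives "cejlrstu", and the second then gives "ucejlrst".

ucejlrst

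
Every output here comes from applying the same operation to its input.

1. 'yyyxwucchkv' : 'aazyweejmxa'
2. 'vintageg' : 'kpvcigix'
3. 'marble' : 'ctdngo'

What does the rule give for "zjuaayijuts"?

Looking at the pairs, the operation is to move the first character to the end, then shift every letter 2 places forward in the alphabet (wrapping around).
Starting from "zjuaayijuts": after the first operation, "juaayijutsz"; after the second, "lwccaklwvub".

lwccaklwvub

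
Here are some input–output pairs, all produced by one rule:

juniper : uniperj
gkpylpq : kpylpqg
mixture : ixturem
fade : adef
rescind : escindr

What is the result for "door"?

The rule is to move the first character to the end.
"door" → "oord".

oord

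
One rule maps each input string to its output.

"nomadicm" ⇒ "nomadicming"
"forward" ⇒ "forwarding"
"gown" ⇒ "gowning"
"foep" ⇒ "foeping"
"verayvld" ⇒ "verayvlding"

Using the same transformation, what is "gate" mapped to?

Rule — append "ing".
For "gate" the result is "gateing".

gateing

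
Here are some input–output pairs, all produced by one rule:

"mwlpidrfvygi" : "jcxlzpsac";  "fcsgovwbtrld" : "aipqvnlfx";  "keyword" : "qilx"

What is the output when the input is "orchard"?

bulx

Each output is the input with this applied: shift every letter 6 places backward in the alphabet (wrapping around), then delete the first 3 characters.
Starting from "orchard": after the first operation, "ilwbulx"; after the second, "bulx".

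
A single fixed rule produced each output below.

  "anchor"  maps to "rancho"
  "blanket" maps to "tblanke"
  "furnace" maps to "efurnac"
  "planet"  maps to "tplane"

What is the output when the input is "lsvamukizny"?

ylsvamukizn

The transformation: move the last character to the front.
On "lsvamukizny" that produces "ylsvamukizn".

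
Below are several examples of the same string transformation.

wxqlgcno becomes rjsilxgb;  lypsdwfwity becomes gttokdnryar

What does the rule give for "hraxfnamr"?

Looking at the pairs, the operation is to take characters alternately from the front and the back (1st, last, 2nd, 2nd-last, ...), then shift every letter 5 places backward in the alphabet (wrapping around).
Working it through for "hraxfnamr": intermediate "hrrmaaxnf", final "cmmhvvsia".

cmmhvvsia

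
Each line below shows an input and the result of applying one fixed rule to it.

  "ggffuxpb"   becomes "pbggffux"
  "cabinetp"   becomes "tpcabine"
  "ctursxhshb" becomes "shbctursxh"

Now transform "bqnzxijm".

jmbqnzxi

The rule is to swap the front and back halves of the string, then move the first 2 characters to the end (rotate left by 2).
Working it through for "bqnzxijm": intermediate "xijmbqnz", final "jmbqnzxi".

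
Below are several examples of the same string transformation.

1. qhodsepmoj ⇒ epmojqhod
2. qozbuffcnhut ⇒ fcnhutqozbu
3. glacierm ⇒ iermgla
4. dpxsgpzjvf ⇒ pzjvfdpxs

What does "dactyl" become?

What's happening: swap the front and back halves of the string, then delete the last character.
Applying that to "dactyl" gives "tylda".

tylda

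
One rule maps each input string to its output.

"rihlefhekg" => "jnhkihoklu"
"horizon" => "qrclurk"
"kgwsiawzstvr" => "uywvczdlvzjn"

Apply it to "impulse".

In each case the input is transformed by: shift every letter 3 places forward in the alphabet (wrapping around), then reverse the string.
For "impulse", step one produces "lpsxovh"; step two turns that into "hvoxspl".
(Check on "kgwsiawzstvr": → "njzvldzcvwyu" → "uywvczdlvzjn" ✓)

hvoxspl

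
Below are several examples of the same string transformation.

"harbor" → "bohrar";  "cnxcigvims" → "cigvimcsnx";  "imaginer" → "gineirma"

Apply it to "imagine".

The pattern: swap the first and last characters, then move the first 3 characters to the end (rotate left by 3).
Working it through for "imagine": intermediate "emagini", final "giniema".

giniema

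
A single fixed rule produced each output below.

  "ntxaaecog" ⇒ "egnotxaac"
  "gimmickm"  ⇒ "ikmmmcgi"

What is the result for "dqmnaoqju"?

mnoqquadj

The transformation: sort the characters into alphabetical order, then move the first 3 characters to the end (rotate left by 3).
Applying that to "dqmnaoqju" gives "mnoqquadj".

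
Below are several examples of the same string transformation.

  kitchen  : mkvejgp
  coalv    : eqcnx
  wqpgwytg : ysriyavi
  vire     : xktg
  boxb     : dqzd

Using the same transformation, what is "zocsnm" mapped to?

bqeupo

In each case the input is transformed by: shift every letter 2 places forward in the alphabet (wrapping around).
So "zocsnm" becomes "bqeupo".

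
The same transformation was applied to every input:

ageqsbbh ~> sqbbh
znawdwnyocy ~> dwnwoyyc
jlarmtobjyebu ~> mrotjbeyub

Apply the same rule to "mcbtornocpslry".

otnrcosprly

In each case the input is transformed by: delete the first 3 characters, then swap each adjacent pair of characters (1↔2, 3↔4, ...).
On "mcbtornocpslry": the first step gives "tornocpslry", and the second then gives "otnrcosprly".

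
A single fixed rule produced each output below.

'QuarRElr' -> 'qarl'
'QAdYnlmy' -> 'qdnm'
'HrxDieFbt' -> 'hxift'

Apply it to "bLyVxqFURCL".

What's happening: keep every other character starting from the first (positions 1st, 3rd, 5th, ...), then convert every letter to lowercase.
Starting from "bLyVxqFURCL": after the first operation, "byxFRL"; after the second, "byxfrl".
(Check on "QAdYnlmy": → "Qdnm" → "qdnm" ✓)

byxfrl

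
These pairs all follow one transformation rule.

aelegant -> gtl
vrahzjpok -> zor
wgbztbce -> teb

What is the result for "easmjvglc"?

jla

Each output is the input with this applied: move the first 3 characters to the end (rotate left by 3), then keep one character in every 3, starting at position 2 (positions 2nd, 5th, 8th, ...).
Starting from "easmjvglc": after the first operation, "mjvglceas"; after the second, "jla".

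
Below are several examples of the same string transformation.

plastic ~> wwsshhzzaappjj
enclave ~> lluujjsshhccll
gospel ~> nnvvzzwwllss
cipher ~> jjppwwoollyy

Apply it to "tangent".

Each output is the input with this applied: double every character, then shift every letter 7 places forward in the alphabet (wrapping around).
Starting from "tangent": after the first operation, "ttaannggeenntt"; after the second, "aahhuunnlluuaa".

aahhuunnlluuaa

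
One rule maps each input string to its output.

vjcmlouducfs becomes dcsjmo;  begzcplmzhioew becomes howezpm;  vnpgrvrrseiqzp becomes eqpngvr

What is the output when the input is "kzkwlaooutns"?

Each output is the input with this applied: keep every other character starting from the second (positions 2nd, 4th, 6th, ...), then move the last 3 characters to the front (rotate right by 3).
For "kzkwlaooutns", step one produces "zwaots"; step two turns that into "otszwa".
(Check on "vjcmlouducfs": → "jmodcs" → "dcsjmo" ✓)

otszwa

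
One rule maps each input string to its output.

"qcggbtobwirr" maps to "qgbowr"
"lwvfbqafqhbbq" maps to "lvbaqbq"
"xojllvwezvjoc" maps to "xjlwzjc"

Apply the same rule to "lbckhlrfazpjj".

lchrapj

Rule — keep every other character starting from the first (positions 1st, 3rd, 5th, ...).
Applying that to "lbckhlrfazpjj" gives "lchrapj".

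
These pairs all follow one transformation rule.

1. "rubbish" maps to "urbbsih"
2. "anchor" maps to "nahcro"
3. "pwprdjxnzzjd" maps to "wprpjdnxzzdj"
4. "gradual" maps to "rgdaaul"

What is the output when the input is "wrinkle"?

rwnilke

Each output is the input with this applied: swap each adjacent pair of characters (1↔2, 3↔4, ...).
On "wrinkle" that produces "rwnilke".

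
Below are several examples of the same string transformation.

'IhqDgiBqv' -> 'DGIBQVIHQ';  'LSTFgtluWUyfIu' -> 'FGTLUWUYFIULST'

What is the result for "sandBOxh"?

What's happening: move the first 3 characters to the end (rotate left by 3), then convert every letter to uppercase.
"sandBOxh" → "DBOXHSAN".

DBOXHSAN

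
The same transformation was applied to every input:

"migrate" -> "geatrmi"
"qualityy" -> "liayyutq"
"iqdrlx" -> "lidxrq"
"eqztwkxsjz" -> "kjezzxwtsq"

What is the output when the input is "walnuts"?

nlawuts

The transformation: sort the characters into reverse alphabetical order, then move the last 3 characters to the front (rotate right by 3).
Working it through for "walnuts": intermediate "wutsnla", final "nlawuts".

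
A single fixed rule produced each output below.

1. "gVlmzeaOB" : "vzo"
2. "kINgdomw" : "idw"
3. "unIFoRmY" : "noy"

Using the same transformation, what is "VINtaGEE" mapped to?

iae

The pattern: keep one character in every 3, starting at position 2 (positions 2nd, 5th, 8th, ...), then convert every letter to lowercase.
Working it through for "VINtaGEE": intermediate "IaE", final "iae".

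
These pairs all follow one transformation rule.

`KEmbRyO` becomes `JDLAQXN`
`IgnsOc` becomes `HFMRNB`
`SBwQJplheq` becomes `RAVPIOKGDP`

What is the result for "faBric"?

In each case the input is transformed by: shift every letter 1 place backward in the alphabet (wrapping around), then convert every letter to uppercase.
Applying that to "faBric" gives "EZAQHB".

EZAQHB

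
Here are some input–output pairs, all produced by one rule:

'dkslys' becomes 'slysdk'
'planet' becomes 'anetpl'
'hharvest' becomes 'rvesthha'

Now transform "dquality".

alitydqu

The rule is to swap the front and back halves of the string, then move the last character to the front.
For "dquality", step one produces "litydqua"; step two turns that into "alitydqu".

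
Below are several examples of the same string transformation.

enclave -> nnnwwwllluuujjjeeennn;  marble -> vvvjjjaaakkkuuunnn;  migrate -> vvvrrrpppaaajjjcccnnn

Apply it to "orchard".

xxxaaalllqqqjjjaaammm

The transformation: repeat every character 3 times, then shift every letter 9 places forward in the alphabet (wrapping around).
On "orchard": the first step gives "ooorrrccchhhaaarrrddd", and the second then gives "xxxaaalllqqqjjjaaammm".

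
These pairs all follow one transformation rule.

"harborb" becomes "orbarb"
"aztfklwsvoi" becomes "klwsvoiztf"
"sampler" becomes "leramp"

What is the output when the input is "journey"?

neyour

What's happening: delete the first character, then move the first 3 characters to the end (rotate left by 3).
For "journey", step one produces "ourney"; step two turns that into "neyour".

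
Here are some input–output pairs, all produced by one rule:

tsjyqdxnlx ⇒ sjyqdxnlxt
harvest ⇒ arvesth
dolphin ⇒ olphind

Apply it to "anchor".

The pattern: move the first character to the end.
So "anchor" becomes "nchora".

nchora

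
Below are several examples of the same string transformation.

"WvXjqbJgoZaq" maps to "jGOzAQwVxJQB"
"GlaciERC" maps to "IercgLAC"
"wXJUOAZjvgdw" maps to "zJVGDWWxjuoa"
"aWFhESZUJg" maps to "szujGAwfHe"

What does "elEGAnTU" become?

aNtuELeg

The pattern: swap the front and back halves of the string, then flip the case of every letter.
Working it through for "elEGAnTU": intermediate "AnTUelEG", final "aNtuELeg".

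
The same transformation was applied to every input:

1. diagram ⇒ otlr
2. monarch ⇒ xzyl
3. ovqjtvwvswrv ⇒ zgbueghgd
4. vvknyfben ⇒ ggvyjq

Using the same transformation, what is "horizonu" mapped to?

szctk

The rule is to delete the last 3 characters, then shift every letter 11 places forward in the alphabet (wrapping around).
Working it through for "horizonu": intermediate "horiz", final "szctk".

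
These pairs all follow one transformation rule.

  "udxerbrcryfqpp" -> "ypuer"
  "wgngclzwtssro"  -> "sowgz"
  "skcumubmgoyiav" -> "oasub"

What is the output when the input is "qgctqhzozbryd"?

Each output is the input with this applied: keep one character in every 3, starting at position 1 (positions 1st, 4th, 7th, ...), then move the first 3 characters to the end (rotate left by 3).
Applying both steps to "qgctqhzozbryd": "qtzbd", then "bdqtz".

bdqtz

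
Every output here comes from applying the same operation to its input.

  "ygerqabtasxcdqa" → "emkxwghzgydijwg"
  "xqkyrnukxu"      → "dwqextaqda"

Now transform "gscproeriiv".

myivxukxoob

Looking at the pairs, the operation is to shift every letter 6 places forward in the alphabet (wrapping around).
For "gscproeriiv" the result is "myivxukxoob".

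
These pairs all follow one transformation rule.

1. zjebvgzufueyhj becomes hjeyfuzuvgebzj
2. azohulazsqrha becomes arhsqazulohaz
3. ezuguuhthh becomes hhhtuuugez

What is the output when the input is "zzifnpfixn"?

xnfinpifzz

Looking at the pairs, the operation is to swap each adjacent pair of characters (1↔2, 3↔4, ...), then reverse the string.
"zzifnpfixn" → "zzfipnifnx" → "xnfinpifzz".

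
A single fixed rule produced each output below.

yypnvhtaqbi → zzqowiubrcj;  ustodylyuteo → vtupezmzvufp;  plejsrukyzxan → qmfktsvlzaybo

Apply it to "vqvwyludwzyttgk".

wrwxzmvexazuuhl

In each case the input is transformed by: shift every letter 1 place forward in the alphabet (wrapping around).
On "vqvwyludwzyttgk" that produces "wrwxzmvexazuuhl".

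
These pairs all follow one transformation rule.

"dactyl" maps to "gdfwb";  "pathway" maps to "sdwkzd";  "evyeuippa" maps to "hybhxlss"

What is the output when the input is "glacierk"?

jodflhu

The transformation: delete the last character, then shift every letter 3 places forward in the alphabet (wrapping around).
Working it through for "glacierk": intermediate "glacier", final "jodflhu".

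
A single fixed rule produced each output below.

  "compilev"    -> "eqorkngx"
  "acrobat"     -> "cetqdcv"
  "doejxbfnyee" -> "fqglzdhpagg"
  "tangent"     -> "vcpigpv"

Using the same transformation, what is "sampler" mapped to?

The transformation: shift every letter 2 places forward in the alphabet (wrapping around).
"sampler" → "ucorngt".

ucorngt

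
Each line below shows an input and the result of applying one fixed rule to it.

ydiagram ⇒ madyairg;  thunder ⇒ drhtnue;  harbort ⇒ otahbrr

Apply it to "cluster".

Rule — swap each adjacent pair of characters (1↔2, 3↔4, ...), then move the last 2 characters to the front (rotate right by 2).
On "cluster" that produces "trlcsue".

trlcsue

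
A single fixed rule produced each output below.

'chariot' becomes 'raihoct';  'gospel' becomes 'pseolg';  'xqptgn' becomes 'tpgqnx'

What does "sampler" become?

pmlaesr

What's happening: move the first 3 characters to the end (rotate left by 3), then take characters alternately from the front and the back (1st, last, 2nd, 2nd-last, ...).
For "sampler", step one produces "plersam"; step two turns that into "pmlaesr".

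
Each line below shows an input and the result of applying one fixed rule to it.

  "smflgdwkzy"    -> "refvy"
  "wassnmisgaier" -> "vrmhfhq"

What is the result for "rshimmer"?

Rule — shift every letter 1 place backward in the alphabet (wrapping around), then keep every other character starting from the first (positions 1st, 3rd, 5th, ...).
"rshimmer" → "qrghlldq" → "qgld".

qgld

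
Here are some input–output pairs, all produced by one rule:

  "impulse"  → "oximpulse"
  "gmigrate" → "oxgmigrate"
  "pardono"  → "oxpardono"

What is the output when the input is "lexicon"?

In each case the input is transformed by: prepend "ox".
Doing the same to "lexicon": "oxlexicon".

oxlexicon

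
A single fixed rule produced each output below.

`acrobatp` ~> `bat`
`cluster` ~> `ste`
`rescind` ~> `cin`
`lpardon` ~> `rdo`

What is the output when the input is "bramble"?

Looking at the pairs, the operation is to delete the last character, then keep only the last 3 characters.
Working it through for "bramble": intermediate "brambl", final "mbl".

mbl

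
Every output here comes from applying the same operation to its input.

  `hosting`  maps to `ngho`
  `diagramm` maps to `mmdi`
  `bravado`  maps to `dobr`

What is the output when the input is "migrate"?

temi

In each case the input is transformed by: move the first 2 characters to the end (rotate left by 2), then keep only the last 4 characters.
On "migrate": the first step gives "gratemi", and the second then gives "temi".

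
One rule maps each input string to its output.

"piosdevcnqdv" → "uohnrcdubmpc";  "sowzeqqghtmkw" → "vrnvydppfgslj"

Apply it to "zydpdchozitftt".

The pattern: move the last character to the front, then shift every letter 1 place backward in the alphabet (wrapping around).
Starting from "zydpdchozitftt": after the first operation, "tzydpdchozitft"; after the second, "syxcocbgnyhses".

syxcocbgnyhses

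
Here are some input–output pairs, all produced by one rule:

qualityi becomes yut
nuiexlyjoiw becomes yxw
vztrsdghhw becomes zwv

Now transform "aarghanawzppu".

zwu

The transformation: sort the characters into reverse alphabetical order, then keep only the first 3 characters.
Doing the same to "aarghanawzppu": "zwu".
(Check on "vztrsdghhw": → "zwvtsrhhgd" → "zwv" ✓)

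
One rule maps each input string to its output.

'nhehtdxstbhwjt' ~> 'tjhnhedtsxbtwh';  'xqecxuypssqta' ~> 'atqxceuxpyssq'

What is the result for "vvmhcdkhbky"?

ykvvhmdchkb

Looking at the pairs, the operation is to move the last 2 characters to the front (rotate right by 2), then swap each adjacent pair of characters (1↔2, 3↔4, ...).
On "vvmhcdkhbky": the first step gives "kyvvmhcdkhb", and the second then gives "ykvvhmdchkb".
(Check on "xqecxuypssqta": → "taxqecxuypssq" → "atqxceuxpyssq" ✓)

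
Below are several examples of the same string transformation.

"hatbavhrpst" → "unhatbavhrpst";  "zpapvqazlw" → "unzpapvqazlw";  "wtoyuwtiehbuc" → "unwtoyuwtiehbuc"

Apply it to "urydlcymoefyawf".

unurydlcymoefyawf

Each output is the input with this applied: prepend "un".
"urydlcymoefyawf" → "unurydlcymoefyawf".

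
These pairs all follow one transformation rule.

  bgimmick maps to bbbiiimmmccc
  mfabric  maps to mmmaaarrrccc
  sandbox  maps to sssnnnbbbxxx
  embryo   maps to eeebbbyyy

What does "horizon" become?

hhhrrrzzznnn

The transformation: keep every other character starting from the first (positions 1st, 3rd, 5th, ...), then repeat every character 3 times.
Working it through for "horizon": intermediate "hrzn", final "hhhrrrzzznnn".
(Check on "mfabric": → "marc" → "mmmaaarrrccc" ✓)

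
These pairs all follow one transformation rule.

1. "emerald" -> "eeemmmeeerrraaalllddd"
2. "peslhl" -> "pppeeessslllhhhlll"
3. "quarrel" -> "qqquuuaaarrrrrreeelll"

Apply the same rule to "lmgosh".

Rule — repeat every character 3 times.
"lmgosh" → "lllmmmgggooossshhh".

lllmmmgggooossshhh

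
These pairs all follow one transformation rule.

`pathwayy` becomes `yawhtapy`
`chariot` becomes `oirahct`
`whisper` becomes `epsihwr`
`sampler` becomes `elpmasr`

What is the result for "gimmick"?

The rule is to reverse the string, then move the first character to the end.
On "gimmick" that produces "cimmigk".

cimmigk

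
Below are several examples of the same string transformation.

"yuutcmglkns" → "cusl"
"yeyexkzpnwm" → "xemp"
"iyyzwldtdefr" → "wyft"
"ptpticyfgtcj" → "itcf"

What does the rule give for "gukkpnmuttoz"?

The rule is to keep one character in every 3, starting at position 2 (positions 2nd, 5th, 8th, ...), then swap each adjacent pair of characters (1↔2, 3↔4, ...).
On "gukkpnmuttoz": the first step gives "upuo", and the second then gives "puou".

puou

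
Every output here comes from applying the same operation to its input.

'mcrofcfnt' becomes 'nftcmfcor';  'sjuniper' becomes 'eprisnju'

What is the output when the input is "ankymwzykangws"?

The transformation: move the last 2 characters to the front (rotate right by 2), then take characters alternately from the front and the back (1st, last, 2nd, 2nd-last, ...).
So "ankymwzykangws" becomes "wgsnaankkyyzmw".

wgsnaankkyyzmw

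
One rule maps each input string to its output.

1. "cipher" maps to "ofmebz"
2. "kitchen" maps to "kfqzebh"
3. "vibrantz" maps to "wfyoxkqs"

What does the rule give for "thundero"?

Rule — shift every letter 3 places backward in the alphabet (wrapping around), then swap the first and last characters.
For "thundero", step one produces "qerkabol"; step two turns that into "lerkaboq".

lerkaboq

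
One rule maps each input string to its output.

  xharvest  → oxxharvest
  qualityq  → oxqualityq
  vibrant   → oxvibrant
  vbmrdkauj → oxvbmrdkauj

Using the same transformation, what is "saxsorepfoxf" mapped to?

Looking at the pairs, the operation is to prepend "ox".
On "saxsorepfoxf" that produces "oxsaxsorepfoxf".

oxsaxsorepfoxf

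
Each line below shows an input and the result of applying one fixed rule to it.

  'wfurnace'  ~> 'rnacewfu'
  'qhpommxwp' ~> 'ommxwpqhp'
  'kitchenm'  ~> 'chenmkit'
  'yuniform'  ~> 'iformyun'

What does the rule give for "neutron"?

tronneu

The transformation: move the first 3 characters to the end (rotate left by 3).
Applying that to "neutron" gives "tronneu".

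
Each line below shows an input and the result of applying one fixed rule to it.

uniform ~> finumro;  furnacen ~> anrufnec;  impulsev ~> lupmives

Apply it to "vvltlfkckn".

kfltlvvnkc

The transformation: reverse the string, then move the first 3 characters to the end (rotate left by 3).
Working it through for "vvltlfkckn": intermediate "nkckfltlvv", final "kfltlvvnkc".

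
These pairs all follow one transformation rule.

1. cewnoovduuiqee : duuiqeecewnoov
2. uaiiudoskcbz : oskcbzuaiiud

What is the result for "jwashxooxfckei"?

The rule is to swap the front and back halves of the string.
"jwashxooxfckei" → "oxfckeijwashxo".

oxfckeijwashxo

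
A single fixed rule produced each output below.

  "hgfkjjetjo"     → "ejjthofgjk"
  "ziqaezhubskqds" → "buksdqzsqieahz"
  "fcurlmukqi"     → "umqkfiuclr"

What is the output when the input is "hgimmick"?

The transformation: swap the front and back halves of the string, then swap each adjacent pair of characters (1↔2, 3↔4, ...).
"hgimmick" → "mickhgim" → "imkcghmi".

imkcghmi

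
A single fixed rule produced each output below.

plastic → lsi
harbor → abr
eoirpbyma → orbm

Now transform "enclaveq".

Each output is the input with this applied: keep every other character starting from the second (positions 2nd, 4th, 6th, ...).
"enclaveq" → "nlvq".

nlvq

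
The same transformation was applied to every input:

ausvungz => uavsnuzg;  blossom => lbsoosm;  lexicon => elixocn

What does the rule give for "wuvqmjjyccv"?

Rule — swap each adjacent pair of characters (1↔2, 3↔4, ...).
So "wuvqmjjyccv" becomes "uwqvjmyjccv".

uwqvjmyjccv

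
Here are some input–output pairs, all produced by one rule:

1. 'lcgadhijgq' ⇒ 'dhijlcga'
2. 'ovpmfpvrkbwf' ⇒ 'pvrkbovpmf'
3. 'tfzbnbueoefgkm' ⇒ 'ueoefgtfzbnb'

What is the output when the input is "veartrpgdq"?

Looking at the pairs, the operation is to delete the last 2 characters, then swap the front and back halves of the string.
Starting from "veartrpgdq": after the first operation, "veartrpg"; after the second, "trpgvear".

trpgvear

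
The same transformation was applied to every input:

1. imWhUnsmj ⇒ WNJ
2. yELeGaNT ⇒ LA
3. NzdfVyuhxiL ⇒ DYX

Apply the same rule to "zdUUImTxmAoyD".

The transformation: keep one character in every 3, starting at position 3 (positions 3rd, 6th, 9th, ...), then convert every letter to uppercase.
"zdUUImTxmAoyD" → "UMMY".

UMMY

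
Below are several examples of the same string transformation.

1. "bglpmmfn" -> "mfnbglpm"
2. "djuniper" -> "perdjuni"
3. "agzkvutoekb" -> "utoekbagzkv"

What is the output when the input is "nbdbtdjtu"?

Rule — move the first 3 characters to the end (rotate left by 3), then move the first 2 characters to the end (rotate left by 2).
Applying both steps to "nbdbtdjtu": "btdjtunbd", then "djtunbdbt".

djtunbdbt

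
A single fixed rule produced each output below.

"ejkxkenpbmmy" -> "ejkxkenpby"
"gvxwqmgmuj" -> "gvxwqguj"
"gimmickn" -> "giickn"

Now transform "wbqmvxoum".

wbqvxou

What's happening: remove every "m".
For "wbqmvxoum" the result is "wbqvxou".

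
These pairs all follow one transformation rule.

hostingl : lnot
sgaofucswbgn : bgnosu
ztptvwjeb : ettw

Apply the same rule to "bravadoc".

The pattern: keep every other character starting from the second (positions 2nd, 4th, 6th, ...), then sort the characters into alphabetical order.
On "bravadoc": the first step gives "rvdc", and the second then gives "cdrv".

cdrv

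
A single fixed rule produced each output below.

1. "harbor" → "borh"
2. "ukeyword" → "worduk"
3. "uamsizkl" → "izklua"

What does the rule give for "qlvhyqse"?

yqseql

Rule — swap the front and back halves of the string, then delete the last 2 characters.
"qlvhyqse" → "yqseqlvh" → "yqseql".
(Check on "uamsizkl": → "izkluams" → "izklua" ✓)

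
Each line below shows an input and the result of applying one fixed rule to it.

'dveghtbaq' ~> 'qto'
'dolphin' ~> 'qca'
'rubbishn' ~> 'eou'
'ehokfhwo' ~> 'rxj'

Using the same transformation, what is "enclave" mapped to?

What's happening: shift every letter 13 places forward in the alphabet (wrapping around) — i.e. ROT13, then keep one character in every 3, starting at position 1 (positions 1st, 4th, 7th, ...).
"enclave" → "rapynir" → "ryr".
(Check on "rubbishn": → "ehoovfua" → "eou" ✓)

ryr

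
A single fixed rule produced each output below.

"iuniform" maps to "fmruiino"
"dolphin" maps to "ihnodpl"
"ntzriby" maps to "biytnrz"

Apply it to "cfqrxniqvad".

avdfcrqnxqi

What's happening: swap each adjacent pair of characters (1↔2, 3↔4, ...), then move the last 3 characters to the front (rotate right by 3).
On "cfqrxniqvad" that produces "avdfcrqnxqi".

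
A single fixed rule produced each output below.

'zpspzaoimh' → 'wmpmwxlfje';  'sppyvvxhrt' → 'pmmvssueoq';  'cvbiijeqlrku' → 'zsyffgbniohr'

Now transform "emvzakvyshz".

Each output is the input with this applied: shift every letter 3 places backward in the alphabet (wrapping around).
For "emvzakvyshz" the result is "bjswxhsvpew".

bjswxhsvpew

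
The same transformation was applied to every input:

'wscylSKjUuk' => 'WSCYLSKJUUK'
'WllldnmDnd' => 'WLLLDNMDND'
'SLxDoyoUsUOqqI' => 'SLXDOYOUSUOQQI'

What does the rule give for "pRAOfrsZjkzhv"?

PRAOFRSZJKZHV

Rule — convert every letter to uppercase.
For "pRAOfrsZjkzhv" the result is "PRAOFRSZJKZHV".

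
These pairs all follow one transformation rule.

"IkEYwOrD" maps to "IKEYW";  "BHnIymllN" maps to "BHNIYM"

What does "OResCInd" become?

ORESC

The pattern: delete the last 3 characters, then convert every letter to uppercase.
For "OResCInd", step one produces "OResC"; step two turns that into "ORESC".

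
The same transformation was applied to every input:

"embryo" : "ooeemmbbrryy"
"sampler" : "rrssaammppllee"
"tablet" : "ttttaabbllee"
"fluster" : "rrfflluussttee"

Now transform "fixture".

eeffiixxttuurr

The transformation: move the last character to the front, then double every character.
Applying both steps to "fixture": "efixtur", then "eeffiixxttuurr".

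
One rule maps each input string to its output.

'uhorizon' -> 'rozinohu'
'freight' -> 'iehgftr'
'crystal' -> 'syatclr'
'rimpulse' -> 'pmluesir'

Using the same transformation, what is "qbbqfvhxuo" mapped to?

The transformation: move the first 2 characters to the end (rotate left by 2), then swap each adjacent pair of characters (1↔2, 3↔4, ...).
For "qbbqfvhxuo", step one produces "bqfvhxuoqb"; step two turns that into "qbvfxhoubq".

qbvfxhoubq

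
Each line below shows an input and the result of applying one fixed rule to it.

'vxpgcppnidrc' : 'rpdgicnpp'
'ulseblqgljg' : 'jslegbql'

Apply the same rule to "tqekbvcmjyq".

Each output is the input with this applied: take characters alternately from the front and the back (1st, last, 2nd, 2nd-last, ...), then delete the first 3 characters.
On "tqekbvcmjyq": the first step gives "tqqyejkmbcv", and the second then gives "yejkmbcv".

yejkmbcv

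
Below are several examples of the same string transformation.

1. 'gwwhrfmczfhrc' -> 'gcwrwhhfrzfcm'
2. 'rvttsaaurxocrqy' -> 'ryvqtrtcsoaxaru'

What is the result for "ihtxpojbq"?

iqhbtjxop

The transformation: take characters alternately from the front and the back (1st, last, 2nd, 2nd-last, ...).
Applying that to "ihtxpojbq" gives "iqhbtjxop".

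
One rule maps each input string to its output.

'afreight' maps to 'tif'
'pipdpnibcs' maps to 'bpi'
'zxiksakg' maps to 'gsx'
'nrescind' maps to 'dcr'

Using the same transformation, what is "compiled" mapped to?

What's happening: keep one character in every 3, starting at position 2 (positions 2nd, 5th, 8th, ...), then reverse the string.
Applying both steps to "compiled": "oid", then "dio".

dio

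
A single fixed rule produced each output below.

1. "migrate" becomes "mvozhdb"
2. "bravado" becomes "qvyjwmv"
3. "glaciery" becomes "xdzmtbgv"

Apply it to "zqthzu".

What's happening: shift every letter 5 places backward in the alphabet (wrapping around), then move the first 3 characters to the end (rotate left by 3).
Starting from "zqthzu": after the first operation, "ulocup"; after the second, "cupulo".

cupulo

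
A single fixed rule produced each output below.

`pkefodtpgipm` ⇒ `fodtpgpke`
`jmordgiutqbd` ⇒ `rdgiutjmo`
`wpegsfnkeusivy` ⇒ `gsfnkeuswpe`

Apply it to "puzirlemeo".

Rule — delete the last 3 characters, then move the first 3 characters to the end (rotate left by 3).
For "puzirlemeo", step one produces "puzirle"; step two turns that into "irlepuz".

irlepuz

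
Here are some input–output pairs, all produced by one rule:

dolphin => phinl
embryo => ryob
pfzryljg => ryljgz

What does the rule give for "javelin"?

The pattern: delete the first 2 characters, then move the first character to the end.
For "javelin" the result is "elinv".

elinv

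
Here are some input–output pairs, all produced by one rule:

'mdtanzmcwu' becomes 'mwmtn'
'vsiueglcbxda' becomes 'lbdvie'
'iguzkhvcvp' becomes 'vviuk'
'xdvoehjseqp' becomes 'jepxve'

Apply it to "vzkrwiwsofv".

wovvkw

Looking at the pairs, the operation is to keep every other character starting from the first (positions 1st, 3rd, 5th, ...), then move the first 3 characters to the end (rotate left by 3).
On "vzkrwiwsofv": the first step gives "vkwwov", and the second then gives "wovvkw".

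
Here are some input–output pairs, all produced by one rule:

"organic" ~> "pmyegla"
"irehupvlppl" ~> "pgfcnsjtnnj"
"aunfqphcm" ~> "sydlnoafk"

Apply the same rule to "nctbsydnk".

Each output is the input with this applied: shift every letter 2 places backward in the alphabet (wrapping around), then swap each adjacent pair of characters (1↔2, 3↔4, ...).
Starting from "nctbsydnk": after the first operation, "larzqwbli"; after the second, "alzrwqlbi".

alzrwqlbi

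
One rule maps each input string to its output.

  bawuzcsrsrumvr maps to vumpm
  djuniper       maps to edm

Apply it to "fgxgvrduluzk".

bqpu

What's happening: shift every letter 5 places backward in the alphabet (wrapping around), then keep one character in every 3, starting at position 2 (positions 2nd, 5th, 8th, ...).
On "fgxgvrduluzk": the first step gives "absbqmypgpuf", and the second then gives "bqpu".
(Check on "djuniper": → "yepidkzm" → "edm" ✓)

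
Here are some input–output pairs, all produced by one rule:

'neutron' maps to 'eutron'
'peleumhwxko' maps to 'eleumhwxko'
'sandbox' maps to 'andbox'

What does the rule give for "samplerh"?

The rule is to delete the first character.
On "samplerh" that produces "amplerh".

amplerh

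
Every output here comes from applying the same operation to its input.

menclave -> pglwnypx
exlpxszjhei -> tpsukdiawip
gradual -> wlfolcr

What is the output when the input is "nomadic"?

What's happening: reverse the string, then shift every letter 11 places forward in the alphabet (wrapping around).
For "nomadic", step one produces "cidamon"; step two turns that into "ntolxzy".
(Check on "exlpxszjhei": → "iehjzsxplxe" → "tpsukdiawip" ✓)

ntolxzy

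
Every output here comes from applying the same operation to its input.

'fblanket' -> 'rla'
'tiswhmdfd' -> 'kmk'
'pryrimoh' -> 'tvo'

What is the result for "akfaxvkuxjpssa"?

zzh

Looking at the pairs, the operation is to shift every letter 7 places forward in the alphabet (wrapping around), then keep only the last 3 characters.
Starting from "akfaxvkuxjpssa": after the first operation, "hrmhecrbeqwzzh"; after the second, "zzh".
(Check on "fblanket": → "mishurla" → "rla" ✓)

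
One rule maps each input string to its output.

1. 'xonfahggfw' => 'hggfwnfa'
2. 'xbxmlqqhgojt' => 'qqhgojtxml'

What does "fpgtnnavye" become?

navyegtn

Each output is the input with this applied: delete the first 2 characters, then move the first 3 characters to the end (rotate left by 3).
Working it through for "fpgtnnavye": intermediate "gtnnavye", final "navyegtn".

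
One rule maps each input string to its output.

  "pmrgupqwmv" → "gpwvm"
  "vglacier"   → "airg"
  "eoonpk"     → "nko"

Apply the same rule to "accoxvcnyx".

ovnxc

Looking at the pairs, the operation is to move the first 2 characters to the end (rotate left by 2), then keep every other character starting from the second (positions 2nd, 4th, 6th, ...).
"accoxvcnyx" → "coxvcnyxac" → "ovnxc".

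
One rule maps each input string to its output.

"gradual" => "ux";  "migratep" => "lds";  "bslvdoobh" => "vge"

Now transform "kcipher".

In each case the input is transformed by: keep one character in every 3, starting at position 2 (positions 2nd, 5th, 8th, ...), then shift every letter 3 places forward in the alphabet (wrapping around).
For "kcipher", step one produces "ch"; step two turns that into "fk".
(Check on "bslvdoobh": → "sdb" → "vge" ✓)

fk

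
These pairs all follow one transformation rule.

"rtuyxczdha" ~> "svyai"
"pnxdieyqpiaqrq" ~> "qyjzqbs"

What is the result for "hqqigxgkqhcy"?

The transformation: keep every other character starting from the first (positions 1st, 3rd, 5th, ...), then shift every letter 1 place forward in the alphabet (wrapping around).
Applying both steps to "hqqigxgkqhcy": "hqggqc", then "irhhrd".

irhhrd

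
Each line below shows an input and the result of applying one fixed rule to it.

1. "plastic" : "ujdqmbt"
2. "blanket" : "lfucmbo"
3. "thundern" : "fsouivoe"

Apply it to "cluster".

The rule is to shift every letter 1 place forward in the alphabet (wrapping around), then move the last 3 characters to the front (rotate right by 3).
Working it through for "cluster": intermediate "dmvtufs", final "ufsdmvt".
(Check on "thundern": → "uivoefso" → "fsouivoe" ✓)

ufsdmvt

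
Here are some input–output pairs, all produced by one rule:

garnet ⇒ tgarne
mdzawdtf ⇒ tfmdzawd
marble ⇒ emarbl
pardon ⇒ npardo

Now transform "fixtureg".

What's happening: swap the front and back halves of the string, then move the first 2 characters to the end (rotate left by 2).
"fixtureg" → "egfixtur".

egfixtur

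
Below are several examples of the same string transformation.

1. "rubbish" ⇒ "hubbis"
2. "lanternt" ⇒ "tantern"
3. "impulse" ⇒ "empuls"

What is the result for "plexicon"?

nlexico

Looking at the pairs, the operation is to delete the first character, then move the last character to the front.
On "plexicon": the first step gives "lexicon", and the second then gives "nlexico".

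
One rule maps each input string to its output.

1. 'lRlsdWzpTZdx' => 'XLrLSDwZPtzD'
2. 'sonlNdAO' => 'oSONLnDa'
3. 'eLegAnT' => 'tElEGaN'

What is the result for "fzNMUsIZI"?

iFZnmuSiz

In each case the input is transformed by: move the last character to the front, then flip the case of every letter.
Applying both steps to "fzNMUsIZI": "IfzNMUsIZ", then "iFZnmuSiz".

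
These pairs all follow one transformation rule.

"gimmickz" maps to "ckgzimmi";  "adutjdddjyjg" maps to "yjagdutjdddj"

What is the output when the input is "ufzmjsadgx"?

What's happening: swap the first and last characters, then move the last 3 characters to the front (rotate right by 3).
Applying both steps to "ufzmjsadgx": "xfzmjsadgu", then "dguxfzmjsa".

dguxfzmjsa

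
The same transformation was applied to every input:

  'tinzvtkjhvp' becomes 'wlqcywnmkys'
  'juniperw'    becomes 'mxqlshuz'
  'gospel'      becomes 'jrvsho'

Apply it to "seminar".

Rule — shift every letter 3 places forward in the alphabet (wrapping around).
On "seminar" that produces "vhplqdu".

vhplqdu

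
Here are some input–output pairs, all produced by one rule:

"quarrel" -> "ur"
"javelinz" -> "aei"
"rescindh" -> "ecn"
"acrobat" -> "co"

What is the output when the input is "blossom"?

ls

The transformation: delete the last 2 characters, then keep every other character starting from the second (positions 2nd, 4th, 6th, ...).
Starting from "blossom": after the first operation, "bloss"; after the second, "ls".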